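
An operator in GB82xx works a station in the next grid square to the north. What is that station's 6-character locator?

GB83xa

Latitude subsquare x = 23; +1 → 24, wraps to 0 = a, carry into square.
Latitude square 2; +1 → 3.
The longitude characters are unchanged.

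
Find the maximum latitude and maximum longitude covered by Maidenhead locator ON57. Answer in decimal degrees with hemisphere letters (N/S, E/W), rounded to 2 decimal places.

Field O=14, N=13: +14·20° lon, +13·10° lat → SW at lon 100°, lat 40°.
Square 5, 7: +5·2° lon, +7·1° lat → SW at lon 110°, lat 47°.
Cell spans 2° lon × 1° lat. NE corner is SW corner plus one full cell.
latitude 48.00° N, longitude 112.00° E.

48.00° N, 112.00° E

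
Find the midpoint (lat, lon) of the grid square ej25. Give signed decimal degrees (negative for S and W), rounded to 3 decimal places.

Field E=4, J=9: +4·20° lon, +9·10° lat → SW at lon -100°, lat 0°.
Square 2, 5: +2·2° lon, +5·1° lat → SW at lon -96°, lat 5°.
Cell spans 2° lon × 1° lat. Centre is SW corner plus half of each.
latitude 5.500, longitude -95.000.

5.500, -95.000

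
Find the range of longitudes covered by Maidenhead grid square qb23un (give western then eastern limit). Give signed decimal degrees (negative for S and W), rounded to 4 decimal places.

Field Q=16, B=1: +16·20° lon, +1·10° lat → SW at lon 140°, lat -80°.
Square 2, 3: +2·2° lon, +3·1° lat → SW at lon 144°, lat -77°.
Subsquare u=20, n=13: +20·0.0833333° lon, +13·0.0416667° lat → SW at lon 145.667°, lat -76.4583°.
Cell spans 0.0833333° lon × 0.0416667° lat.
west 145.6667, east 145.7500.

145.6667, 145.7500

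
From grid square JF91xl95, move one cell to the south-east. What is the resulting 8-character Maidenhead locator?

KF01al04

Longitude extended square 9; +1 → 10, wraps to 0, carry into subsquare.
Longitude subsquare x = 23; +1 → 24, wraps to 0 = a, carry into square.
Longitude square 9; +1 → 10, wraps to 0, carry into field.
Longitude field J = 9; +1 → 10 = K.
Latitude extended square 5; −1 → 4.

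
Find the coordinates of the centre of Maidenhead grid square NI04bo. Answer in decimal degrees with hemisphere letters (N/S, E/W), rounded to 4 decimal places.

5.3958° S, 80.1250° E

Field N=13, I=8: +13·20° lon, +8·10° lat → SW at lon 80°, lat -10°.
Square 0, 4: +0·2° lon, +4·1° lat → SW at lon 80°, lat -6°.
Subsquare b=1, o=14: +1·0.0833333° lon, +14·0.0416667° lat → SW at lon 80.0833°, lat -5.41667°.
Cell spans 0.0833333° lon × 0.0416667° lat. Centre is SW corner plus half of each.
latitude 5.3958° S, longitude 80.1250° E.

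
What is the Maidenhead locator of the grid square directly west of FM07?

EM97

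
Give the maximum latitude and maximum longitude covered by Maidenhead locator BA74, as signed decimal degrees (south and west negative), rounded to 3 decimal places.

-85.000, -144.000

Field B=1, A=0: +1·20° lon, +0·10° lat → SW at lon -160°, lat -90°.
Square 7, 4: +7·2° lon, +4·1° lat → SW at lon -146°, lat -86°.
Cell spans 2° lon × 1° lat. NE corner is SW corner plus one full cell.
latitude -85.000, longitude -144.000.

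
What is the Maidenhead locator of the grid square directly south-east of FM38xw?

FM48av

Longitude subsquare x = 23; +1 → 24, wraps to 0 = a, carry into square.
Longitude square 3; +1 → 4.
Latitude subsquare w = 22; −1 → 21 = v.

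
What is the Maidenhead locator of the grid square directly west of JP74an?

JP64xn

Longitude subsquare a = 0; −1 → -1, wraps to 23 = x, carry into square.
Longitude square 7; −1 → 6.
The latitude characters are unchanged.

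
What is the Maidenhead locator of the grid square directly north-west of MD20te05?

MD20se96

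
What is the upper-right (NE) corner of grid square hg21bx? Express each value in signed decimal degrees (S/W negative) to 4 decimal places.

Field H=7, G=6: +7·20° lon, +6·10° lat → SW at lon -40°, lat -30°.
Square 2, 1: +2·2° lon, +1·1° lat → SW at lon -36°, lat -29°.
Subsquare b=1, x=23: +1·0.0833333° lon, +23·0.0416667° lat → SW at lon -35.9167°, lat -28.0417°.
Cell spans 0.0833333° lon × 0.0416667° lat. NE corner is SW corner plus one full cell.
latitude -28.0000, longitude -35.8333.

-28.0000, -35.8333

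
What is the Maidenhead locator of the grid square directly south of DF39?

DF38

Latitude square 9; −1 → 8.
The longitude characters are unchanged.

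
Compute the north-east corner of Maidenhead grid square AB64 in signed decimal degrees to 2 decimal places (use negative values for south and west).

Field A=0, B=1: +0·20° lon, +1·10° lat → SW at lon -180°, lat -80°.
Square 6, 4: +6·2° lon, +4·1° lat → SW at lon -168°, lat -76°.
Cell spans 2° lon × 1° lat. NE corner is SW corner plus one full cell.
latitude -75.00, longitude -166.00.

-75.00, -166.00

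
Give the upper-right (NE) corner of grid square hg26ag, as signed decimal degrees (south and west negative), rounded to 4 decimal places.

Field H=7, G=6: +7·20° lon, +6·10° lat → SW at lon -40°, lat -30°.
Square 2, 6: +2·2° lon, +6·1° lat → SW at lon -36°, lat -24°.
Subsquare a=0, g=6: +0·0.0833333° lon, +6·0.0416667° lat → SW at lon -36°, lat -23.75°.
Cell spans 0.0833333° lon × 0.0416667° lat. NE corner is SW corner plus one full cell.
latitude -23.7083, longitude -35.9167.

-23.7083, -35.9167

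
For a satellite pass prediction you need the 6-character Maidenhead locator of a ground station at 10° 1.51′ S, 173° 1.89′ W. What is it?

AH39lx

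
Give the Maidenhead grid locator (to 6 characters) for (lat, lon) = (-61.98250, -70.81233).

FC48oa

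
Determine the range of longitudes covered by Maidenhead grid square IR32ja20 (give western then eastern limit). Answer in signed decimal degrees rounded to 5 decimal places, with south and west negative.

Field I=8, R=17: +8·20° lon, +17·10° lat → SW at lon -20°, lat 80°.
Square 3, 2: +3·2° lon, +2·1° lat → SW at lon -14°, lat 82°.
Subsquare j=9, a=0: +9·0.0833333° lon, +0·0.0416667° lat → SW at lon -13.25°, lat 82°.
Extended square 2, 0: +2·0.00833333° lon, +0·0.00416667° lat → SW at lon -13.2333°, lat 82°.
Cell spans 0.00833333° lon × 0.00416667° lat.
west -13.23333, east -13.22500.

-13.23333, -13.22500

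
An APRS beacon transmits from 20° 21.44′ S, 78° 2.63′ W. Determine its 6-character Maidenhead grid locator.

FG09xp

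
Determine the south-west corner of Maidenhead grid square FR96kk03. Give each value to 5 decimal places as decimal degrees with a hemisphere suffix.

86.42917° N, 61.16667° W

Field F=5, R=17: +5·20° lon, +17·10° lat → SW at lon -80°, lat 80°.
Square 9, 6: +9·2° lon, +6·1° lat → SW at lon -62°, lat 86°.
Subsquare k=10, k=10: +10·0.0833333° lon, +10·0.0416667° lat → SW at lon -61.1667°, lat 86.4167°.
Extended square 0, 3: +0·0.00833333° lon, +3·0.00416667° lat → SW at lon -61.1667°, lat 86.4292°.
latitude 86.42917° N, longitude 61.16667° W.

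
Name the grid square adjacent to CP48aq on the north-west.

Longitude subsquare a = 0; −1 → -1, wraps to 23 = x, carry into square.
Longitude square 4; −1 → 3.
Latitude subsquare q = 16; +1 → 17 = r.

CP38xr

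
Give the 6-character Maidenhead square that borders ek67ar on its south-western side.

Longitude subsquare a = 0; −1 → -1, wraps to 23 = x, carry into square.
Longitude square 6; −1 → 5.
Latitude subsquare r = 17; −1 → 16 = q.

EK57xq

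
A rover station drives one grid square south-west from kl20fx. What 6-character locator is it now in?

KL20ew

Longitude subsquare f = 5; −1 → 4 = e.
Latitude subsquare x = 23; −1 → 22 = w.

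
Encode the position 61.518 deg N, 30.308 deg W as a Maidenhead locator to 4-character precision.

Add 180° to longitude and 90° to latitude: 149.69, 151.52.
Field: lon ⌊149.69/20⌋ = 7 → H; lat ⌊151.52/10⌋ = 15 → P.
Square: lon ⌊9.69/2⌋ = 4; lat ⌊1.52/1⌋ = 1.

HP41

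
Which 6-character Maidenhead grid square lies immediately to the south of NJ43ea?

NJ42ex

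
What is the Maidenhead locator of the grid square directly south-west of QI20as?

QI10xr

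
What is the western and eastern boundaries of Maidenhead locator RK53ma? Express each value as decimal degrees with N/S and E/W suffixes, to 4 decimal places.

Field R=17, K=10: +17·20° lon, +10·10° lat → SW at lon 160°, lat 10°.
Square 5, 3: +5·2° lon, +3·1° lat → SW at lon 170°, lat 13°.
Subsquare m=12, a=0: +12·0.0833333° lon, +0·0.0416667° lat → SW at lon 171°, lat 13°.
Cell spans 0.0833333° lon × 0.0416667° lat.
west 171.0000° E, east 171.0833° E.

171.0000° E, 171.0833° E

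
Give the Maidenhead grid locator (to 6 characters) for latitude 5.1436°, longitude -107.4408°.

DJ65gd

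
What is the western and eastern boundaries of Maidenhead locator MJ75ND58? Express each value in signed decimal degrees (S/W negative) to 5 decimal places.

75.12500, 75.13333

Field M=12, J=9: +12·20° lon, +9·10° lat → SW at lon 60°, lat 0°.
Square 7, 5: +7·2° lon, +5·1° lat → SW at lon 74°, lat 5°.
Subsquare n=13, d=3: +13·0.0833333° lon, +3·0.0416667° lat → SW at lon 75.0833°, lat 5.125°.
Extended square 5, 8: +5·0.00833333° lon, +8·0.00416667° lat → SW at lon 75.125°, lat 5.15833°.
Cell spans 0.00833333° lon × 0.00416667° lat.
west 75.12500, east 75.13333.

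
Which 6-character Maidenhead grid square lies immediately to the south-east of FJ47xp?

FJ57ao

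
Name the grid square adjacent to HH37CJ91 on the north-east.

HH37dj02

Longitude extended square 9; +1 → 10, wraps to 0, carry into subsquare.
Longitude subsquare c = 2; +1 → 3 = d.
Latitude extended square 1; +1 → 2.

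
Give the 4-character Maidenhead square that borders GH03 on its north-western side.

FH94

Longitude square 0; −1 → -1, wraps to 9, carry into field.
Longitude field G = 6; −1 → 5 = F.
Latitude square 3; +1 → 4.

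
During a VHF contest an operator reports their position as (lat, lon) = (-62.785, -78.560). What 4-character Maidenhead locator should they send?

FC07

Add 180° to longitude and 90° to latitude: 101.44, 27.22.
Field: lon ⌊101.44/20⌋ = 5 → F; lat ⌊27.22/10⌋ = 2 → C.
Square: lon ⌊1.44/2⌋ = 0; lat ⌊7.22/1⌋ = 7.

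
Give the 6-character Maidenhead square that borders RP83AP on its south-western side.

RP73xo

Longitude subsquare a = 0; −1 → -1, wraps to 23 = x, carry into square.
Longitude square 8; −1 → 7.
Latitude subsquare p = 15; −1 → 14 = o.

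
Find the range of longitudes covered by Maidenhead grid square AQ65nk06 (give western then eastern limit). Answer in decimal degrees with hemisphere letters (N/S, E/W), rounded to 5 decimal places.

Field A=0, Q=16: +0·20° lon, +16·10° lat → SW at lon -180°, lat 70°.
Square 6, 5: +6·2° lon, +5·1° lat → SW at lon -168°, lat 75°.
Subsquare n=13, k=10: +13·0.0833333° lon, +10·0.0416667° lat → SW at lon -166.917°, lat 75.4167°.
Extended square 0, 6: +0·0.00833333° lon, +6·0.00416667° lat → SW at lon -166.917°, lat 75.4417°.
Cell spans 0.00833333° lon × 0.00416667° lat.
west 166.91667° W, east 166.90833° W.

166.91667° W, 166.90833° W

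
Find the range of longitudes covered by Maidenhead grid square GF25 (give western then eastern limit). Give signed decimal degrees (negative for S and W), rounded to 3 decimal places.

-56.000, -54.000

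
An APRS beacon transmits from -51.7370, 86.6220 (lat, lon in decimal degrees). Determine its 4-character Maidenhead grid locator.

ND38

Offset from 180°W / 90°S: lon 266.62°, lat 38.26°.
Field: lon ⌊266.62/20⌋ = 13 → N; lat ⌊38.26/10⌋ = 3 → D.
Square: lon ⌊6.62/2⌋ = 3; lat ⌊8.26/1⌋ = 8.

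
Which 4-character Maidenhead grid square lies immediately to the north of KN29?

KO20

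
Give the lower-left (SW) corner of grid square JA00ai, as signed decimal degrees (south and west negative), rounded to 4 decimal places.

-89.6667, 0.0000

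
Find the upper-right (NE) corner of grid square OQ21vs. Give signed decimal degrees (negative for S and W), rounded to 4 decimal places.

71.7917, 105.8333

Field O=14, Q=16: +14·20° lon, +16·10° lat → SW at lon 100°, lat 70°.
Square 2, 1: +2·2° lon, +1·1° lat → SW at lon 104°, lat 71°.
Subsquare v=21, s=18: +21·0.0833333° lon, +18·0.0416667° lat → SW at lon 105.75°, lat 71.75°.
Cell spans 0.0833333° lon × 0.0416667° lat. NE corner is SW corner plus one full cell.
latitude 71.7917, longitude 105.8333.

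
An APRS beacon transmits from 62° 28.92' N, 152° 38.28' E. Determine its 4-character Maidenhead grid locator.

Shift to the Maidenhead origin (180°W, 90°S): lon 332.64, lat 152.48.
Field: 332.64/20 → 16 → Q, 152.48/10 → 15 → P; chars QP.
Square: 12.64/2 → 6, 2.48/1 → 2; chars 62.

QP62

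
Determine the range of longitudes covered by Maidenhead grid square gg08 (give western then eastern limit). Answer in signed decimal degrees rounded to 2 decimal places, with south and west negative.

Field G=6, G=6: +6·20° lon, +6·10° lat → SW at lon -60°, lat -30°.
Square 0, 8: +0·2° lon, +8·1° lat → SW at lon -60°, lat -22°.
Cell spans 2° lon × 1° lat.
west -60.00, east -58.00.

-60.00, -58.00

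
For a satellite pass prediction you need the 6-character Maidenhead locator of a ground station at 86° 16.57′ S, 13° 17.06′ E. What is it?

JA63pr

Shift to the Maidenhead origin (180°W, 90°S): lon 193.2843, lat 3.7238.
Field: 193.2843/20 → 9 → J, 3.7238/10 → 0 → A; chars JA.
Square: 13.2843/2 → 6, 3.7238/1 → 3; chars 63.
Subsquare: 1.2843/0.0833333 → 15 → p, 0.7238/0.0416667 → 17 → r; chars pr.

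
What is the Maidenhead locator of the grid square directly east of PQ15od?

PQ15pd

Longitude subsquare o = 14; +1 → 15 = p.
The latitude characters are unchanged.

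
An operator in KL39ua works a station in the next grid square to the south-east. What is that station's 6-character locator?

KL38vx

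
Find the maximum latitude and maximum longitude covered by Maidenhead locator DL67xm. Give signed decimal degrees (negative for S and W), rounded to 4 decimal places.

27.5417, -106.0000

Field D=3, L=11: +3·20° lon, +11·10° lat → SW at lon -120°, lat 20°.
Square 6, 7: +6·2° lon, +7·1° lat → SW at lon -108°, lat 27°.
Subsquare x=23, m=12: +23·0.0833333° lon, +12·0.0416667° lat → SW at lon -106.083°, lat 27.5°.
Cell spans 0.0833333° lon × 0.0416667° lat. NE corner is SW corner plus one full cell.
latitude 27.5417, longitude -106.0000.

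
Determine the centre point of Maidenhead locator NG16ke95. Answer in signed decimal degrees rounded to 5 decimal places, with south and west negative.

-23.81042, 82.91250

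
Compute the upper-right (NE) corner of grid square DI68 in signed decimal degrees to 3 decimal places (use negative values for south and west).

Field D=3, I=8: +3·20° lon, +8·10° lat → SW at lon -120°, lat -10°.
Square 6, 8: +6·2° lon, +8·1° lat → SW at lon -108°, lat -2°.
Cell spans 2° lon × 1° lat. NE corner is SW corner plus one full cell.
latitude -1.000, longitude -106.000.

-1.000, -106.000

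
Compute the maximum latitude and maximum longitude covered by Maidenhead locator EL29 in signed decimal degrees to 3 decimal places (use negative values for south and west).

30.000, -94.000

Field E=4, L=11: +4·20° lon, +11·10° lat → SW at lon -100°, lat 20°.
Square 2, 9: +2·2° lon, +9·1° lat → SW at lon -96°, lat 29°.
Cell spans 2° lon × 1° lat. NE corner is SW corner plus one full cell.
latitude 30.000, longitude -94.000.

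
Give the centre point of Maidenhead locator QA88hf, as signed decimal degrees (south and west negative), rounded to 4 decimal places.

Field Q=16, A=0: +16·20° lon, +0·10° lat → SW at lon 140°, lat -90°.
Square 8, 8: +8·2° lon, +8·1° lat → SW at lon 156°, lat -82°.
Subsquare h=7, f=5: +7·0.0833333° lon, +5·0.0416667° lat → SW at lon 156.583°, lat -81.7917°.
Cell spans 0.0833333° lon × 0.0416667° lat. Centre is SW corner plus half of each.
latitude -81.7708, longitude 156.6250.

-81.7708, 156.6250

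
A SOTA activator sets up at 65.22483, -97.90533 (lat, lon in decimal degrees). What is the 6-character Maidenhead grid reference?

Add 180° to longitude and 90° to latitude: 82.0947, 155.2248.
Field: 82.0947/20 → 4 → E, 155.2248/10 → 15 → P; chars EP.
Square: 2.0947/2 → 1, 5.2248/1 → 5; chars 15.
Subsquare: 0.0947/0.0833333 → 1 → b, 0.2248/0.0416667 → 5 → f; chars bf.

EP15bf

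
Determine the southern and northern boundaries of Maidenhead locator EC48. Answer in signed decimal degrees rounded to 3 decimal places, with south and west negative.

Field E=4, C=2: +4·20° lon, +2·10° lat → SW at lon -100°, lat -70°.
Square 4, 8: +4·2° lon, +8·1° lat → SW at lon -92°, lat -62°.
Cell spans 2° lon × 1° lat.
south -62.000, north -61.000.

-62.000, -61.000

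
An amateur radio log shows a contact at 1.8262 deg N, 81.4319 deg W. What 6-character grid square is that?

EJ91gt

Offset from 180°W / 90°S: lon 98.5681°, lat 91.8262°.
Field: 98.5681/20 → 4 → E, 91.8262/10 → 9 → J; chars EJ.
Square: 18.5681/2 → 9, 1.8262/1 → 1; chars 91.
Subsquare: 0.5681/0.0833333 → 6 → g, 0.8262/0.0416667 → 19 → t; chars gt.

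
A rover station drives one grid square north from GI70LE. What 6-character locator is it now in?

GI70lf

Latitude subsquare e = 4; +1 → 5 = f.
The longitude characters are unchanged.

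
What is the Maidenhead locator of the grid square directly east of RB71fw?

RB71gw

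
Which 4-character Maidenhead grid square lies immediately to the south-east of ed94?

FD03

Longitude square 9; +1 → 10, wraps to 0, carry into field.
Longitude field E = 4; +1 → 5 = F.
Latitude square 4; −1 → 3.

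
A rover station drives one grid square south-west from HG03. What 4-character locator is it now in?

GG92

Longitude square 0; −1 → -1, wraps to 9, carry into field.
Longitude field H = 7; −1 → 6 = G.
Latitude square 3; −1 → 2.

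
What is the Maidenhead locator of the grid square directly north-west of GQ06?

FQ97

Longitude square 0; −1 → -1, wraps to 9, carry into field.
Longitude field G = 6; −1 → 5 = F.
Latitude square 6; +1 → 7.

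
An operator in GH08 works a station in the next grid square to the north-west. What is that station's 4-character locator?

FH99

Longitude square 0; −1 → -1, wraps to 9, carry into field.
Longitude field G = 6; −1 → 5 = F.
Latitude square 8; +1 → 9.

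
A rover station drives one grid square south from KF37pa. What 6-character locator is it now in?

KF36px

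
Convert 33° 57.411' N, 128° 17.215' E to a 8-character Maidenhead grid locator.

Shift to the Maidenhead origin (180°W, 90°S): lon 308.28692, lat 123.95685.
Field (20°×10°, letters A–R): 308.28692/20 → 15 → P, 123.95685/10 → 12 → M; chars PM.
Square (2°×1°, digits 0–9): 8.28692/2 → 4, 3.95685/1 → 3; chars 43.
Subsquare (5′×2.5′, letters a–x): 0.28692/0.0833333 → 3 → d, 0.95685/0.0416667 → 22 → w; chars dw.
Extended square (30″×15″, digits 0–9): 0.03692/0.00833333 → 4, 0.04018/0.00416667 → 9; chars 49.

PM43dw49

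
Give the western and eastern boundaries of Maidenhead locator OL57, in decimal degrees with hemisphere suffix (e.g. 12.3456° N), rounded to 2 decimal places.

110.00° E, 112.00° E

Field O=14, L=11: +14·20° lon, +11·10° lat → SW at lon 100°, lat 20°.
Square 5, 7: +5·2° lon, +7·1° lat → SW at lon 110°, lat 27°.
Cell spans 2° lon × 1° lat.
west 110.00° E, east 112.00° E.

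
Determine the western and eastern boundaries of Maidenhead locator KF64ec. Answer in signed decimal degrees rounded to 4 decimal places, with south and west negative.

Field K=10, F=5: +10·20° lon, +5·10° lat → SW at lon 20°, lat -40°.
Square 6, 4: +6·2° lon, +4·1° lat → SW at lon 32°, lat -36°.
Subsquare e=4, c=2: +4·0.0833333° lon, +2·0.0416667° lat → SW at lon 32.3333°, lat -35.9167°.
Cell spans 0.0833333° lon × 0.0416667° lat.
west 32.3333, east 32.4167.

32.3333, 32.4167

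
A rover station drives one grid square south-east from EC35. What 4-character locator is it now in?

EC44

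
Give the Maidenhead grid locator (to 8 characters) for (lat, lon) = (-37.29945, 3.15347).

JF12nq88

Offset from 180°W / 90°S: lon 183.15347°, lat 52.70055°.
Field: lon ⌊183.15347/20⌋ = 9 → J; lat ⌊52.70055/10⌋ = 5 → F.
Square: lon ⌊3.15347/2⌋ = 1; lat ⌊2.70055/1⌋ = 2.
Subsquare: lon ⌊1.15347/0.0833333⌋ = 13 → n; lat ⌊0.70055/0.0416667⌋ = 16 → q.
Extended square: lon ⌊0.07014/0.00833333⌋ = 8; lat ⌊0.03388/0.00416667⌋ = 8.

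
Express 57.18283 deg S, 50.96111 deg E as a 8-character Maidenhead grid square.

Offset from 180°W / 90°S: lon 230.96111°, lat 32.81717°.
Field: lon ⌊230.96111/20⌋ = 11 → L; lat ⌊32.81717/10⌋ = 3 → D.
Square: lon ⌊10.96111/2⌋ = 5; lat ⌊2.81717/1⌋ = 2.
Subsquare: lon ⌊0.96111/0.0833333⌋ = 11 → l; lat ⌊0.81717/0.0416667⌋ = 19 → t.
Extended square: lon ⌊0.04444/0.00833333⌋ = 5; lat ⌊0.02550/0.00416667⌋ = 6.

LD52lt56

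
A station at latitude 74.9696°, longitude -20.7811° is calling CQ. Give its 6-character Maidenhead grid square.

HQ94ox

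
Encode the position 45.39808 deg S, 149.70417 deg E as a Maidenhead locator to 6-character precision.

QE44uo

Shift to the Maidenhead origin (180°W, 90°S): lon 329.7042, lat 44.6019.
Field: 329.7042/20 → 16 → Q, 44.6019/10 → 4 → E; chars QE.
Square: 9.7042/2 → 4, 4.6019/1 → 4; chars 44.
Subsquare: 1.7042/0.0833333 → 20 → u, 0.6019/0.0416667 → 14 → o; chars uo.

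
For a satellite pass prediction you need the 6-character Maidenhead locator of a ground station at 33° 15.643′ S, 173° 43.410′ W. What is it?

AF36dr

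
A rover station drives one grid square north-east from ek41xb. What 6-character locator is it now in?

Longitude subsquare x = 23; +1 → 24, wraps to 0 = a, carry into square.
Longitude square 4; +1 → 5.
Latitude subsquare b = 1; +1 → 2 = c.

EK51ac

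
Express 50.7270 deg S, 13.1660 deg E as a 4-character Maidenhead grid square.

JD69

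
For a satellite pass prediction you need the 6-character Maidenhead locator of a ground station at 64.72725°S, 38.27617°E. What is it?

KC95dg

Shift to the Maidenhead origin (180°W, 90°S): lon 218.2762, lat 25.2728.
Field: lon ⌊218.2762/20⌋ = 10 → K; lat ⌊25.2728/10⌋ = 2 → C.
Square: lon ⌊18.2762/2⌋ = 9; lat ⌊5.2728/1⌋ = 5.
Subsquare: lon ⌊0.2762/0.0833333⌋ = 3 → d; lat ⌊0.2728/0.0416667⌋ = 6 → g.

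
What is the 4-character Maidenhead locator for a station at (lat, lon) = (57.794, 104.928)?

OO27

Shift to the Maidenhead origin (180°W, 90°S): lon 284.93, lat 147.79.
Field (20°×10°, letters A–R): lon ⌊284.93/20⌋ = 14 → O; lat ⌊147.79/10⌋ = 14 → O.
Square (2°×1°, digits 0–9): lon ⌊4.93/2⌋ = 2; lat ⌊7.79/1⌋ = 7.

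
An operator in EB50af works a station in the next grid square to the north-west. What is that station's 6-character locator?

EB40xg

Longitude subsquare a = 0; −1 → -1, wraps to 23 = x, carry into square.
Longitude square 5; −1 → 4.
Latitude subsquare f = 5; +1 → 6 = g.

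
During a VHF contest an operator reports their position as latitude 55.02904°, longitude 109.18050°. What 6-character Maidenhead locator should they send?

OO45oa

Add 180° to longitude and 90° to latitude: 289.1805, 145.0290.
Field (20°×10°, letters A–R): lon ⌊289.1805/20⌋ = 14 → O; lat ⌊145.0290/10⌋ = 14 → O.
Square (2°×1°, digits 0–9): lon ⌊9.1805/2⌋ = 4; lat ⌊5.0290/1⌋ = 5.
Subsquare (5′×2.5′, letters a–x): lon ⌊1.1805/0.0833333⌋ = 14 → o; lat ⌊0.0290/0.0416667⌋ = 0 → a.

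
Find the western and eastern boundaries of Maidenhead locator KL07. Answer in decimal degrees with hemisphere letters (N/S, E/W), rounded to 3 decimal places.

Field K=10, L=11: +10·20° lon, +11·10° lat → SW at lon 20°, lat 20°.
Square 0, 7: +0·2° lon, +7·1° lat → SW at lon 20°, lat 27°.
Cell spans 2° lon × 1° lat.
west 20.000° E, east 22.000° E.

20.000° E, 22.000° E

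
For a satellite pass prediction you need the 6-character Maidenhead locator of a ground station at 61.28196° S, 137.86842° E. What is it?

PC88wr

Offset from 180°W / 90°S: lon 317.8684°, lat 28.7180°.
Field (20°×10°, letters A–R): lon ⌊317.8684/20⌋ = 15 → P; lat ⌊28.7180/10⌋ = 2 → C.
Square (2°×1°, digits 0–9): lon ⌊17.8684/2⌋ = 8; lat ⌊8.7180/1⌋ = 8.
Subsquare (5′×2.5′, letters a–x): lon ⌊1.8684/0.0833333⌋ = 22 → w; lat ⌊0.7180/0.0416667⌋ = 17 → r.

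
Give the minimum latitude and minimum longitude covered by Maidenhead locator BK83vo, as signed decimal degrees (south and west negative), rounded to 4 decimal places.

Field B=1, K=10: +1·20° lon, +10·10° lat → SW at lon -160°, lat 10°.
Square 8, 3: +8·2° lon, +3·1° lat → SW at lon -144°, lat 13°.
Subsquare v=21, o=14: +21·0.0833333° lon, +14·0.0416667° lat → SW at lon -142.25°, lat 13.5833°.
latitude 13.5833, longitude -142.2500.

13.5833, -142.2500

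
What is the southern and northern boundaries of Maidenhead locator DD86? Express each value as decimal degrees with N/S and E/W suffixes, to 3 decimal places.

54.000° S, 53.000° S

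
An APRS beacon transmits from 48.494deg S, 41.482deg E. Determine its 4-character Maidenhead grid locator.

LE01

Add 180° to longitude and 90° to latitude: 221.48, 41.51.
Field: lon ⌊221.48/20⌋ = 11 → L; lat ⌊41.51/10⌋ = 4 → E.
Square: lon ⌊1.48/2⌋ = 0; lat ⌊1.51/1⌋ = 1.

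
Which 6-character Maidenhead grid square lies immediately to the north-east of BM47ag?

Longitude subsquare a = 0; +1 → 1 = b.
Latitude subsquare g = 6; +1 → 7 = h.

BM47bh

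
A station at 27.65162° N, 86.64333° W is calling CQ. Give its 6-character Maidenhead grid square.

EL67qp

Shift to the Maidenhead origin (180°W, 90°S): lon 93.3567, lat 117.6516.
Field (20°×10°, letters A–R): 93.3567/20 → 4 → E, 117.6516/10 → 11 → L; chars EL.
Square (2°×1°, digits 0–9): 13.3567/2 → 6, 7.6516/1 → 7; chars 67.
Subsquare (5′×2.5′, letters a–x): 1.3567/0.0833333 → 16 → q, 0.6516/0.0416667 → 15 → p; chars qp.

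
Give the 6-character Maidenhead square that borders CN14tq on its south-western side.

CN14sp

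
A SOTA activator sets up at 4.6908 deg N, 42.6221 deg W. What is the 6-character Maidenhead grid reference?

Offset from 180°W / 90°S: lon 137.3779°, lat 94.6908°.
Field: 137.3779/20 → 6 → G, 94.6908/10 → 9 → J; chars GJ.
Square: 17.3779/2 → 8, 4.6908/1 → 4; chars 84.
Subsquare: 1.3779/0.0833333 → 16 → q, 0.6908/0.0416667 → 16 → q; chars qq.

GJ84qq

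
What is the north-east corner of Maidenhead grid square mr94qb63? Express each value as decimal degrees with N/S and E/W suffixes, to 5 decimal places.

Field M=12, R=17: +12·20° lon, +17·10° lat → SW at lon 60°, lat 80°.
Square 9, 4: +9·2° lon, +4·1° lat → SW at lon 78°, lat 84°.
Subsquare q=16, b=1: +16·0.0833333° lon, +1·0.0416667° lat → SW at lon 79.3333°, lat 84.0417°.
Extended square 6, 3: +6·0.00833333° lon, +3·0.00416667° lat → SW at lon 79.3833°, lat 84.0542°.
Cell spans 0.00833333° lon × 0.00416667° lat. NE corner is SW corner plus one full cell.
latitude 84.05833° N, longitude 79.39167° E.

84.05833° N, 79.39167° E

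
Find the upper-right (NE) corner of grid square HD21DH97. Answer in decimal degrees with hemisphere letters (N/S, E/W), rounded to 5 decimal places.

58.67500° S, 35.66667° W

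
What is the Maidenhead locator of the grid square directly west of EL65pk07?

EL65ok97

Longitude extended square 0; −1 → -1, wraps to 9, carry into subsquare.
Longitude subsquare p = 15; −1 → 14 = o.
The latitude characters are unchanged.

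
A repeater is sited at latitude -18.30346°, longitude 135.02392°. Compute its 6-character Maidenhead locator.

PH71mq

Shift to the Maidenhead origin (180°W, 90°S): lon 315.0239, lat 71.6965.
Field (20°×10°, letters A–R): 315.0239/20 → 15 → P, 71.6965/10 → 7 → H; chars PH.
Square (2°×1°, digits 0–9): 15.0239/2 → 7, 1.6965/1 → 1; chars 71.
Subsquare (5′×2.5′, letters a–x): 1.0239/0.0833333 → 12 → m, 0.6965/0.0416667 → 16 → q; chars mq.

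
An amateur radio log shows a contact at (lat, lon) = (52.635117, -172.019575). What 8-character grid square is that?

Offset from 180°W / 90°S: lon 7.98042°, lat 142.63512°.
Field (20°×10°, letters A–R): lon ⌊7.98042/20⌋ = 0 → A; lat ⌊142.63512/10⌋ = 14 → O.
Square (2°×1°, digits 0–9): lon ⌊7.98042/2⌋ = 3; lat ⌊2.63512/1⌋ = 2.
Subsquare (5′×2.5′, letters a–x): lon ⌊1.98042/0.0833333⌋ = 23 → x; lat ⌊0.63512/0.0416667⌋ = 15 → p.
Extended square (30″×15″, digits 0–9): lon ⌊0.06376/0.00833333⌋ = 7; lat ⌊0.01012/0.00416667⌋ = 2.

AO32xp72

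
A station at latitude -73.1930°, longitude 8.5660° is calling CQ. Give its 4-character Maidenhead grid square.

JB46

Offset from 180°W / 90°S: lon 188.57°, lat 16.81°.
Field (20°×10°, letters A–R): 188.57/20 → 9 → J, 16.81/10 → 1 → B; chars JB.
Square (2°×1°, digits 0–9): 8.57/2 → 4, 6.81/1 → 6; chars 46.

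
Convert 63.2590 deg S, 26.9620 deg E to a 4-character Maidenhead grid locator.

KC36

Shift to the Maidenhead origin (180°W, 90°S): lon 206.96, lat 26.74.
Field: lon ⌊206.96/20⌋ = 10 → K; lat ⌊26.74/10⌋ = 2 → C.
Square: lon ⌊6.96/2⌋ = 3; lat ⌊6.74/1⌋ = 6.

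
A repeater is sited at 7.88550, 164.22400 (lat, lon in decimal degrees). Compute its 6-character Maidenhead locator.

RJ27cv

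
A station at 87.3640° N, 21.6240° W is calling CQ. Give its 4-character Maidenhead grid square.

HR97

Add 180° to longitude and 90° to latitude: 158.38, 177.36.
Field (20°×10°, letters A–R): 158.38/20 → 7 → H, 177.36/10 → 17 → R; chars HR.
Square (2°×1°, digits 0–9): 18.38/2 → 9, 7.36/1 → 7; chars 97.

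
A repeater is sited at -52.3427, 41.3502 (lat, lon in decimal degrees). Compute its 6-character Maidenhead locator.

LD07qp

Shift to the Maidenhead origin (180°W, 90°S): lon 221.3502, lat 37.6573.
Field: 221.3502/20 → 11 → L, 37.6573/10 → 3 → D; chars LD.
Square: 1.3502/2 → 0, 7.6573/1 → 7; chars 07.
Subsquare: 1.3502/0.0833333 → 16 → q, 0.6573/0.0416667 → 15 → p; chars qp.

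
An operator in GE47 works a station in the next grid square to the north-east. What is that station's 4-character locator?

GE58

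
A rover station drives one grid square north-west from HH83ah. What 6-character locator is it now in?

HH73xi

Longitude subsquare a = 0; −1 → -1, wraps to 23 = x, carry into square.
Longitude square 8; −1 → 7.
Latitude subsquare h = 7; +1 → 8 = i.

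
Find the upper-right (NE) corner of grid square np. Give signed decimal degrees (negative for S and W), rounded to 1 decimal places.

70.0, 100.0

Field N=13, P=15: +13·20° lon, +15·10° lat → SW at lon 80°, lat 60°.
Cell spans 20° lon × 10° lat. NE corner is SW corner plus one full cell.
latitude 70.0, longitude 100.0.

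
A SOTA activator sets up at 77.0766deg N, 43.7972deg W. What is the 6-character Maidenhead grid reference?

Shift to the Maidenhead origin (180°W, 90°S): lon 136.2028, lat 167.0766.
Field: 136.2028/20 → 6 → G, 167.0766/10 → 16 → Q; chars GQ.
Square: 16.2028/2 → 8, 7.0766/1 → 7; chars 87.
Subsquare: 0.2028/0.0833333 → 2 → c, 0.0766/0.0416667 → 1 → b; chars cb.

GQ87cb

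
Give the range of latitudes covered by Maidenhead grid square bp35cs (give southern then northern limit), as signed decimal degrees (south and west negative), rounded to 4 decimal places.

65.7500, 65.7917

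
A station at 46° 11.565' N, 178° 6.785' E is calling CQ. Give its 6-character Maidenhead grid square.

RN96be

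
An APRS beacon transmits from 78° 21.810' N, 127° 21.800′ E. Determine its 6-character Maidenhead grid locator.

PQ38qi

Add 180° to longitude and 90° to latitude: 307.3633, 168.3635.
Field: 307.3633/20 → 15 → P, 168.3635/10 → 16 → Q; chars PQ.
Square: 7.3633/2 → 3, 8.3635/1 → 8; chars 38.
Subsquare: 1.3633/0.0833333 → 16 → q, 0.3635/0.0416667 → 8 → i; chars qi.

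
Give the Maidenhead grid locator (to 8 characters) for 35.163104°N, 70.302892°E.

MM55dd69

Add 180° to longitude and 90° to latitude: 250.30289, 125.16310.
Field: 250.30289/20 → 12 → M, 125.16310/10 → 12 → M; chars MM.
Square: 10.30289/2 → 5, 5.16310/1 → 5; chars 55.
Subsquare: 0.30289/0.0833333 → 3 → d, 0.16310/0.0416667 → 3 → d; chars dd.
Extended square: 0.05289/0.00833333 → 6, 0.03810/0.00416667 → 9; chars 69.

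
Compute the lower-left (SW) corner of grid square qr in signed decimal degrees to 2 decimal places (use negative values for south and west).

80.00, 140.00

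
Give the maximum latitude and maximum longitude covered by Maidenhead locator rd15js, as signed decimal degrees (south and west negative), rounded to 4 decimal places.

Field R=17, D=3: +17·20° lon, +3·10° lat → SW at lon 160°, lat -60°.
Square 1, 5: +1·2° lon, +5·1° lat → SW at lon 162°, lat -55°.
Subsquare j=9, s=18: +9·0.0833333° lon, +18·0.0416667° lat → SW at lon 162.75°, lat -54.25°.
Cell spans 0.0833333° lon × 0.0416667° lat. NE corner is SW corner plus one full cell.
latitude -54.2083, longitude 162.8333.

-54.2083, 162.8333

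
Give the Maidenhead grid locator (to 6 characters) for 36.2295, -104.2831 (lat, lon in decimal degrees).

DM76uf

Offset from 180°W / 90°S: lon 75.7169°, lat 126.2295°.
Field: lon ⌊75.7169/20⌋ = 3 → D; lat ⌊126.2295/10⌋ = 12 → M.
Square: lon ⌊15.7169/2⌋ = 7; lat ⌊6.2295/1⌋ = 6.
Subsquare: lon ⌊1.7169/0.0833333⌋ = 20 → u; lat ⌊0.2295/0.0416667⌋ = 5 → f.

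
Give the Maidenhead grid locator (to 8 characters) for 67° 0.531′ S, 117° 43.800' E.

OC82ux77

Add 180° to longitude and 90° to latitude: 297.73000, 22.99115.
Field: lon ⌊297.73000/20⌋ = 14 → O; lat ⌊22.99115/10⌋ = 2 → C.
Square: lon ⌊17.73000/2⌋ = 8; lat ⌊2.99115/1⌋ = 2.
Subsquare: lon ⌊1.73000/0.0833333⌋ = 20 → u; lat ⌊0.99115/0.0416667⌋ = 23 → x.
Extended square: lon ⌊0.06333/0.00833333⌋ = 7; lat ⌊0.03282/0.00416667⌋ = 7.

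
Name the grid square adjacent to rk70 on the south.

Latitude square 0; −1 → -1, wraps to 9, carry into field.
Latitude field K = 10; −1 → 9 = J.
The longitude characters are unchanged.

RJ79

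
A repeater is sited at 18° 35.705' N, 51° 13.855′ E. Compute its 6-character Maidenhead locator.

LK58oo

Shift to the Maidenhead origin (180°W, 90°S): lon 231.2309, lat 108.5951.
Field: lon ⌊231.2309/20⌋ = 11 → L; lat ⌊108.5951/10⌋ = 10 → K.
Square: lon ⌊11.2309/2⌋ = 5; lat ⌊8.5951/1⌋ = 8.
Subsquare: lon ⌊1.2309/0.0833333⌋ = 14 → o; lat ⌊0.5951/0.0416667⌋ = 14 → o.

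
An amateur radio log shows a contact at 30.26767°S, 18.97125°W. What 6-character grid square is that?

Add 180° to longitude and 90° to latitude: 161.0288, 59.7323.
Field: 161.0288/20 → 8 → I, 59.7323/10 → 5 → F; chars IF.
Square: 1.0288/2 → 0, 9.7323/1 → 9; chars 09.
Subsquare: 1.0288/0.0833333 → 12 → m, 0.7323/0.0416667 → 17 → r; chars mr.

IF09mr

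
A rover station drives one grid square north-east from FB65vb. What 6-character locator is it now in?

FB65wc

Longitude subsquare v = 21; +1 → 22 = w.
Latitude subsquare b = 1; +1 → 2 = c.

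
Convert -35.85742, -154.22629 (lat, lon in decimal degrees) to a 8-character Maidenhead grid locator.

Shift to the Maidenhead origin (180°W, 90°S): lon 25.77371, lat 54.14258.
Field: 25.77371/20 → 1 → B, 54.14258/10 → 5 → F; chars BF.
Square: 5.77371/2 → 2, 4.14258/1 → 4; chars 24.
Subsquare: 1.77371/0.0833333 → 21 → v, 0.14258/0.0416667 → 3 → d; chars vd.
Extended square: 0.02371/0.00833333 → 2, 0.01758/0.00416667 → 4; chars 24.

BF24vd24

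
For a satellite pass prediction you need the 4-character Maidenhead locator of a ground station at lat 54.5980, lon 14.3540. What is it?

JO74

Offset from 180°W / 90°S: lon 194.35°, lat 144.60°.
Field: lon ⌊194.35/20⌋ = 9 → J; lat ⌊144.60/10⌋ = 14 → O.
Square: lon ⌊14.35/2⌋ = 7; lat ⌊4.60/1⌋ = 4.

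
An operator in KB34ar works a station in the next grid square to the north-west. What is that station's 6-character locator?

Longitude subsquare a = 0; −1 → -1, wraps to 23 = x, carry into square.
Longitude square 3; −1 → 2.
Latitude subsquare r = 17; +1 → 18 = s.

KB24xs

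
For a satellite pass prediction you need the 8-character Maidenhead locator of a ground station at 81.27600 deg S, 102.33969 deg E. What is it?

Offset from 180°W / 90°S: lon 282.33969°, lat 8.72400°.
Field: lon ⌊282.33969/20⌋ = 14 → O; lat ⌊8.72400/10⌋ = 0 → A.
Square: lon ⌊2.33969/2⌋ = 1; lat ⌊8.72400/1⌋ = 8.
Subsquare: lon ⌊0.33969/0.0833333⌋ = 4 → e; lat ⌊0.72400/0.0416667⌋ = 17 → r.
Extended square: lon ⌊0.00636/0.00833333⌋ = 0; lat ⌊0.01567/0.00416667⌋ = 3.

OA18er03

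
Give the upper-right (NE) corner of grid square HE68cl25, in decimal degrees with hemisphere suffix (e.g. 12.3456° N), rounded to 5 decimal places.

Field H=7, E=4: +7·20° lon, +4·10° lat → SW at lon -40°, lat -50°.
Square 6, 8: +6·2° lon, +8·1° lat → SW at lon -28°, lat -42°.
Subsquare c=2, l=11: +2·0.0833333° lon, +11·0.0416667° lat → SW at lon -27.8333°, lat -41.5417°.
Extended square 2, 5: +2·0.00833333° lon, +5·0.00416667° lat → SW at lon -27.8167°, lat -41.5208°.
Cell spans 0.00833333° lon × 0.00416667° lat. NE corner is SW corner plus one full cell.
latitude 41.51667° S, longitude 27.80833° W.

41.51667° S, 27.80833° W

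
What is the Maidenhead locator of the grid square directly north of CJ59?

CK50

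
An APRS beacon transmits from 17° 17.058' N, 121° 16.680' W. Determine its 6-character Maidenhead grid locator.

CK97ig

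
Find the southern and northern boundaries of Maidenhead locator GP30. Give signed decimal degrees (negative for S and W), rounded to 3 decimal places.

60.000, 61.000

Field G=6, P=15: +6·20° lon, +15·10° lat → SW at lon -60°, lat 60°.
Square 3, 0: +3·2° lon, +0·1° lat → SW at lon -54°, lat 60°.
Cell spans 2° lon × 1° lat.
south 60.000, north 61.000.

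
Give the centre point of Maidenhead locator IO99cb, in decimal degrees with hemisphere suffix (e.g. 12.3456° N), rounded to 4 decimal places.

Field I=8, O=14: +8·20° lon, +14·10° lat → SW at lon -20°, lat 50°.
Square 9, 9: +9·2° lon, +9·1° lat → SW at lon -2°, lat 59°.
Subsquare c=2, b=1: +2·0.0833333° lon, +1·0.0416667° lat → SW at lon -1.83333°, lat 59.0417°.
Cell spans 0.0833333° lon × 0.0416667° lat. Centre is SW corner plus half of each.
latitude 59.0625° N, longitude 1.7917° W.

59.0625° N, 1.7917° W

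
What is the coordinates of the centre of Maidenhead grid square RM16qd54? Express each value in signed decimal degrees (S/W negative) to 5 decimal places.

36.14375, 163.37917

Field R=17, M=12: +17·20° lon, +12·10° lat → SW at lon 160°, lat 30°.
Square 1, 6: +1·2° lon, +6·1° lat → SW at lon 162°, lat 36°.
Subsquare q=16, d=3: +16·0.0833333° lon, +3·0.0416667° lat → SW at lon 163.333°, lat 36.125°.
Extended square 5, 4: +5·0.00833333° lon, +4·0.00416667° lat → SW at lon 163.375°, lat 36.1417°.
Cell spans 0.00833333° lon × 0.00416667° lat. Centre is SW corner plus half of each.
latitude 36.14375, longitude 163.37917.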